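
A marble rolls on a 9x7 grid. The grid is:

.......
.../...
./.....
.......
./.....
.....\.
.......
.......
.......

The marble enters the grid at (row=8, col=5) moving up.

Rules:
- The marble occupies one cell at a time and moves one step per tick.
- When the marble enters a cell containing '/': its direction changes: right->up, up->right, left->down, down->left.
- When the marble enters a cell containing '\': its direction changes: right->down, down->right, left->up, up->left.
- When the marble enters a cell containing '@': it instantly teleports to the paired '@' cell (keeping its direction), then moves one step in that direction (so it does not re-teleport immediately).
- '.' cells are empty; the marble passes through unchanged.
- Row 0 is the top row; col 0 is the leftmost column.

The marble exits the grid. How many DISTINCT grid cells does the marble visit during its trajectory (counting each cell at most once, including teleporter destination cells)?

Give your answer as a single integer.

Step 1: enter (8,5), '.' pass, move up to (7,5)
Step 2: enter (7,5), '.' pass, move up to (6,5)
Step 3: enter (6,5), '.' pass, move up to (5,5)
Step 4: enter (5,5), '\' deflects up->left, move left to (5,4)
Step 5: enter (5,4), '.' pass, move left to (5,3)
Step 6: enter (5,3), '.' pass, move left to (5,2)
Step 7: enter (5,2), '.' pass, move left to (5,1)
Step 8: enter (5,1), '.' pass, move left to (5,0)
Step 9: enter (5,0), '.' pass, move left to (5,-1)
Step 10: at (5,-1) — EXIT via left edge, pos 5
Distinct cells visited: 9 (path length 9)

Answer: 9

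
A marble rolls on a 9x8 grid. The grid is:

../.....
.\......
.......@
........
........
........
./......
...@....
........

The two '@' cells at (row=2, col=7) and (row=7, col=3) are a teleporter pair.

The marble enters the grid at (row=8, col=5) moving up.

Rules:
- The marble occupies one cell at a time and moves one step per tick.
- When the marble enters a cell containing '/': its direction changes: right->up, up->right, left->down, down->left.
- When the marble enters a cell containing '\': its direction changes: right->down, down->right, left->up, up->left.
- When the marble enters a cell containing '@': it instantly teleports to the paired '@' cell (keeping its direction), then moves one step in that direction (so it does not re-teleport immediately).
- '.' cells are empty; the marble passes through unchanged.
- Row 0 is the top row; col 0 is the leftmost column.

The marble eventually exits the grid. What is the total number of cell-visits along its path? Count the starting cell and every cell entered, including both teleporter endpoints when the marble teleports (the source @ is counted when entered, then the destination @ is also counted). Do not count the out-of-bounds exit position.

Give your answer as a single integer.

Answer: 9

Derivation:
Step 1: enter (8,5), '.' pass, move up to (7,5)
Step 2: enter (7,5), '.' pass, move up to (6,5)
Step 3: enter (6,5), '.' pass, move up to (5,5)
Step 4: enter (5,5), '.' pass, move up to (4,5)
Step 5: enter (4,5), '.' pass, move up to (3,5)
Step 6: enter (3,5), '.' pass, move up to (2,5)
Step 7: enter (2,5), '.' pass, move up to (1,5)
Step 8: enter (1,5), '.' pass, move up to (0,5)
Step 9: enter (0,5), '.' pass, move up to (-1,5)
Step 10: at (-1,5) — EXIT via top edge, pos 5
Path length (cell visits): 9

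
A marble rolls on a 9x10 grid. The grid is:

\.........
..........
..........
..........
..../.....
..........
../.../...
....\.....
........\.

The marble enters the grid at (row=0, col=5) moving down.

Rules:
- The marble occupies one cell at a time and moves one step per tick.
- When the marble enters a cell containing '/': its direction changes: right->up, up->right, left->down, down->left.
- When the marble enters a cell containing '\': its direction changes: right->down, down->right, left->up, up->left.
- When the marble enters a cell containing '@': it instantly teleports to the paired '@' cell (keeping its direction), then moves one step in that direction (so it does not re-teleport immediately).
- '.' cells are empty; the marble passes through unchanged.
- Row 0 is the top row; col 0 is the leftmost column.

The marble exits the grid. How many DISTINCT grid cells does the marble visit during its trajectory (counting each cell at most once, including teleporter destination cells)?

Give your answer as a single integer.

Answer: 9

Derivation:
Step 1: enter (0,5), '.' pass, move down to (1,5)
Step 2: enter (1,5), '.' pass, move down to (2,5)
Step 3: enter (2,5), '.' pass, move down to (3,5)
Step 4: enter (3,5), '.' pass, move down to (4,5)
Step 5: enter (4,5), '.' pass, move down to (5,5)
Step 6: enter (5,5), '.' pass, move down to (6,5)
Step 7: enter (6,5), '.' pass, move down to (7,5)
Step 8: enter (7,5), '.' pass, move down to (8,5)
Step 9: enter (8,5), '.' pass, move down to (9,5)
Step 10: at (9,5) — EXIT via bottom edge, pos 5
Distinct cells visited: 9 (path length 9)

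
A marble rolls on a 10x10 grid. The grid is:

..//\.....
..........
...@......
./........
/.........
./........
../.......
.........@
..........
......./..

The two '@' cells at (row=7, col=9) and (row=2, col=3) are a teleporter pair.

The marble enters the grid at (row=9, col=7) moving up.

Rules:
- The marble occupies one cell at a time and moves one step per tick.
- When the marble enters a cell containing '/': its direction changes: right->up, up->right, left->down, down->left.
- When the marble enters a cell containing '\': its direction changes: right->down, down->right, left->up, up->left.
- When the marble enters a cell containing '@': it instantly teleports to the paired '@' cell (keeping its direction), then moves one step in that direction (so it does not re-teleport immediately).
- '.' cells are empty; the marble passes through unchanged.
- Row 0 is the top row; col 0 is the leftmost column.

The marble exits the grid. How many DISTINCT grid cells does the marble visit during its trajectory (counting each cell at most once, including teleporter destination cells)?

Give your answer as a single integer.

Answer: 3

Derivation:
Step 1: enter (9,7), '/' deflects up->right, move right to (9,8)
Step 2: enter (9,8), '.' pass, move right to (9,9)
Step 3: enter (9,9), '.' pass, move right to (9,10)
Step 4: at (9,10) — EXIT via right edge, pos 9
Distinct cells visited: 3 (path length 3)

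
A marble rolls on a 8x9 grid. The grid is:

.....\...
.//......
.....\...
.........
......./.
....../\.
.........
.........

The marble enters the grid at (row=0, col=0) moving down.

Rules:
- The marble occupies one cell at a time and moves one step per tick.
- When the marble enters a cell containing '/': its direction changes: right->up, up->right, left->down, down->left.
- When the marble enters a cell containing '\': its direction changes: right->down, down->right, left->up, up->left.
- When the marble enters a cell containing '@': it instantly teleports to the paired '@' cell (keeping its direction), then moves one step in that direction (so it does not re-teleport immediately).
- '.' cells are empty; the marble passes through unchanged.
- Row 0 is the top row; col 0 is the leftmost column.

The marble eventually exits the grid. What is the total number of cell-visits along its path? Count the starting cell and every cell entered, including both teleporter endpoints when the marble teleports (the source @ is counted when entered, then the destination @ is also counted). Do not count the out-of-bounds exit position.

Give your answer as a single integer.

Step 1: enter (0,0), '.' pass, move down to (1,0)
Step 2: enter (1,0), '.' pass, move down to (2,0)
Step 3: enter (2,0), '.' pass, move down to (3,0)
Step 4: enter (3,0), '.' pass, move down to (4,0)
Step 5: enter (4,0), '.' pass, move down to (5,0)
Step 6: enter (5,0), '.' pass, move down to (6,0)
Step 7: enter (6,0), '.' pass, move down to (7,0)
Step 8: enter (7,0), '.' pass, move down to (8,0)
Step 9: at (8,0) — EXIT via bottom edge, pos 0
Path length (cell visits): 8

Answer: 8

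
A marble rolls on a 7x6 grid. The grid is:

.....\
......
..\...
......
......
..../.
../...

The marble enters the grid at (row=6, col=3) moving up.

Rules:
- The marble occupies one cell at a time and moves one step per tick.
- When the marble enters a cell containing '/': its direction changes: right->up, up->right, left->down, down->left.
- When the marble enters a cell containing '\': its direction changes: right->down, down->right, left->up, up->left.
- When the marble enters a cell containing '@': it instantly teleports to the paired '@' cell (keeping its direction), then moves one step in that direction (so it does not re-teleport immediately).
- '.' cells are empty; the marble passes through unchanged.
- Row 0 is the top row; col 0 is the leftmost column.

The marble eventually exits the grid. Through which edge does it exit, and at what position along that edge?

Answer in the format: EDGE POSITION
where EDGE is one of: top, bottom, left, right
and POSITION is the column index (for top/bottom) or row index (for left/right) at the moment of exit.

Answer: top 3

Derivation:
Step 1: enter (6,3), '.' pass, move up to (5,3)
Step 2: enter (5,3), '.' pass, move up to (4,3)
Step 3: enter (4,3), '.' pass, move up to (3,3)
Step 4: enter (3,3), '.' pass, move up to (2,3)
Step 5: enter (2,3), '.' pass, move up to (1,3)
Step 6: enter (1,3), '.' pass, move up to (0,3)
Step 7: enter (0,3), '.' pass, move up to (-1,3)
Step 8: at (-1,3) — EXIT via top edge, pos 3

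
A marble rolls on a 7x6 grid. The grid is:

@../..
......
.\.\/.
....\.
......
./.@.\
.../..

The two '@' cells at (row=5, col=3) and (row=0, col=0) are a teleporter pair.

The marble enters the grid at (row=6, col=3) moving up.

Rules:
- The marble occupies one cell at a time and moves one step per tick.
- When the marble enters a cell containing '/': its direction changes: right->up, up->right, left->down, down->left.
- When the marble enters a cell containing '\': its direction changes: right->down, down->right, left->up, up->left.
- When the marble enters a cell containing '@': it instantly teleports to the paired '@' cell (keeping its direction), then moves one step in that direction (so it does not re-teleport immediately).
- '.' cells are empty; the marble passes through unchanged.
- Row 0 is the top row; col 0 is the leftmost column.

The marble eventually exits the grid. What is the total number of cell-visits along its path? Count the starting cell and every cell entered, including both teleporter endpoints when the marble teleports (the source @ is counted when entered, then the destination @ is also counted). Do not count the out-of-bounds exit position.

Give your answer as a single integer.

Answer: 3

Derivation:
Step 1: enter (6,3), '/' deflects up->right, move right to (6,4)
Step 2: enter (6,4), '.' pass, move right to (6,5)
Step 3: enter (6,5), '.' pass, move right to (6,6)
Step 4: at (6,6) — EXIT via right edge, pos 6
Path length (cell visits): 3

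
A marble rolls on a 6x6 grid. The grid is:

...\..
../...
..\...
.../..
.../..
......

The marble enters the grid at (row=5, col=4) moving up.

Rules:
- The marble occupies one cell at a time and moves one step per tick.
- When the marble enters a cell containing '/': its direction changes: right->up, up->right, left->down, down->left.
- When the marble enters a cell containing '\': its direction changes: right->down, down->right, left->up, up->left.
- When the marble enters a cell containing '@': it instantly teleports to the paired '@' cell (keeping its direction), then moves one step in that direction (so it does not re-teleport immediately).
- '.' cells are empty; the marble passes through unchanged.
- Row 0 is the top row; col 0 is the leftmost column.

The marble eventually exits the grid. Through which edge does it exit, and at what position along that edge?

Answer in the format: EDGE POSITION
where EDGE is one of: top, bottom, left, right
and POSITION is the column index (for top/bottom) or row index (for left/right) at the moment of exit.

Answer: top 4

Derivation:
Step 1: enter (5,4), '.' pass, move up to (4,4)
Step 2: enter (4,4), '.' pass, move up to (3,4)
Step 3: enter (3,4), '.' pass, move up to (2,4)
Step 4: enter (2,4), '.' pass, move up to (1,4)
Step 5: enter (1,4), '.' pass, move up to (0,4)
Step 6: enter (0,4), '.' pass, move up to (-1,4)
Step 7: at (-1,4) — EXIT via top edge, pos 4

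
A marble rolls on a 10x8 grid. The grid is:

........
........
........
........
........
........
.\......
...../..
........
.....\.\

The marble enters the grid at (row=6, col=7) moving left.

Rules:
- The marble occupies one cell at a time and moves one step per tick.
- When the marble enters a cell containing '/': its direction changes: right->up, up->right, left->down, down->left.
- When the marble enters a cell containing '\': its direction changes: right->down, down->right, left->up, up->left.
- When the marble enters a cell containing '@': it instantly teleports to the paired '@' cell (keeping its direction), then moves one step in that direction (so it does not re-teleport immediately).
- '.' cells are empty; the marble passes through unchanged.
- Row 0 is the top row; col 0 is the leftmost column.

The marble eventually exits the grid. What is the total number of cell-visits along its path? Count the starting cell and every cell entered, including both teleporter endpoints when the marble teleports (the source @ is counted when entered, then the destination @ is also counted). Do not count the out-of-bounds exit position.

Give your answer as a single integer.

Step 1: enter (6,7), '.' pass, move left to (6,6)
Step 2: enter (6,6), '.' pass, move left to (6,5)
Step 3: enter (6,5), '.' pass, move left to (6,4)
Step 4: enter (6,4), '.' pass, move left to (6,3)
Step 5: enter (6,3), '.' pass, move left to (6,2)
Step 6: enter (6,2), '.' pass, move left to (6,1)
Step 7: enter (6,1), '\' deflects left->up, move up to (5,1)
Step 8: enter (5,1), '.' pass, move up to (4,1)
Step 9: enter (4,1), '.' pass, move up to (3,1)
Step 10: enter (3,1), '.' pass, move up to (2,1)
Step 11: enter (2,1), '.' pass, move up to (1,1)
Step 12: enter (1,1), '.' pass, move up to (0,1)
Step 13: enter (0,1), '.' pass, move up to (-1,1)
Step 14: at (-1,1) — EXIT via top edge, pos 1
Path length (cell visits): 13

Answer: 13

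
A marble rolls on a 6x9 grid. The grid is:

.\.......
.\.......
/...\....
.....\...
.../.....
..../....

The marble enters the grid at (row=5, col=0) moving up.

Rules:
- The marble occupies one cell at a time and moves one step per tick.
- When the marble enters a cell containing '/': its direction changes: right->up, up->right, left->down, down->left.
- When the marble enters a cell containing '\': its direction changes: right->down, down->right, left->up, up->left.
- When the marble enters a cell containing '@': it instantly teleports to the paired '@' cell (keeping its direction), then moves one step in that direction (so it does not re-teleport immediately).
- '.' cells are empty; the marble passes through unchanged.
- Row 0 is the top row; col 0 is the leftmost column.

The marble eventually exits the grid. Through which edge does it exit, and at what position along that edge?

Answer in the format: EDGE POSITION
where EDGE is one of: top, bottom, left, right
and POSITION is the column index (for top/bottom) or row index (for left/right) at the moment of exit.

Step 1: enter (5,0), '.' pass, move up to (4,0)
Step 2: enter (4,0), '.' pass, move up to (3,0)
Step 3: enter (3,0), '.' pass, move up to (2,0)
Step 4: enter (2,0), '/' deflects up->right, move right to (2,1)
Step 5: enter (2,1), '.' pass, move right to (2,2)
Step 6: enter (2,2), '.' pass, move right to (2,3)
Step 7: enter (2,3), '.' pass, move right to (2,4)
Step 8: enter (2,4), '\' deflects right->down, move down to (3,4)
Step 9: enter (3,4), '.' pass, move down to (4,4)
Step 10: enter (4,4), '.' pass, move down to (5,4)
Step 11: enter (5,4), '/' deflects down->left, move left to (5,3)
Step 12: enter (5,3), '.' pass, move left to (5,2)
Step 13: enter (5,2), '.' pass, move left to (5,1)
Step 14: enter (5,1), '.' pass, move left to (5,0)
Step 15: enter (5,0), '.' pass, move left to (5,-1)
Step 16: at (5,-1) — EXIT via left edge, pos 5

Answer: left 5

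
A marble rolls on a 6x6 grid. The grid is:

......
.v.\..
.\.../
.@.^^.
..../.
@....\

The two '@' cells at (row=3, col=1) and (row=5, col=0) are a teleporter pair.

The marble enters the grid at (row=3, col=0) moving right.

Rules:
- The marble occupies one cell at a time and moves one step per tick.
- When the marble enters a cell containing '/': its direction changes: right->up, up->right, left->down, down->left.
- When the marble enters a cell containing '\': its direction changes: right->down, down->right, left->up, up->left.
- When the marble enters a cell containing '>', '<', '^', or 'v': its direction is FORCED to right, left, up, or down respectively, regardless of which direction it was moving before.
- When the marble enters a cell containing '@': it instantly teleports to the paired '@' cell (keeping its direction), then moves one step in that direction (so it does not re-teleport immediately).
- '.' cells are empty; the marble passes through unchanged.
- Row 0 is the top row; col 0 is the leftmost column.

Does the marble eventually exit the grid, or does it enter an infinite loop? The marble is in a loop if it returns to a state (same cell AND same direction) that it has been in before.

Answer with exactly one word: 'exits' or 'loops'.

Answer: exits

Derivation:
Step 1: enter (3,0), '.' pass, move right to (3,1)
Step 2: enter (3,1), '@' teleport (3,1)->(5,0), also enter (5,0), move right to (5,1)
Step 3: enter (5,1), '.' pass, move right to (5,2)
Step 4: enter (5,2), '.' pass, move right to (5,3)
Step 5: enter (5,3), '.' pass, move right to (5,4)
Step 6: enter (5,4), '.' pass, move right to (5,5)
Step 7: enter (5,5), '\' deflects right->down, move down to (6,5)
Step 8: at (6,5) — EXIT via bottom edge, pos 5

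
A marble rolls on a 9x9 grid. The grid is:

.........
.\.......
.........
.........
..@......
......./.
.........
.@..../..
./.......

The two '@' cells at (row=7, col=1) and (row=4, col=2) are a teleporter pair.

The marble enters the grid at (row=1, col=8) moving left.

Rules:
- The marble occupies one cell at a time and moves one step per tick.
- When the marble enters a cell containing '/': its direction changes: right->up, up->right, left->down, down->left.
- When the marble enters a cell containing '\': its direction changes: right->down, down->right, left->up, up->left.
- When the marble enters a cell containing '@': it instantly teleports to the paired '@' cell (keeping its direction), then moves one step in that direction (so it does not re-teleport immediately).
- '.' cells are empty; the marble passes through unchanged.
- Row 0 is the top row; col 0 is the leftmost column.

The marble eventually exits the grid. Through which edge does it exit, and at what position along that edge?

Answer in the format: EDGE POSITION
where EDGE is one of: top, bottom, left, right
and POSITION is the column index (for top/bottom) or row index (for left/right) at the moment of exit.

Step 1: enter (1,8), '.' pass, move left to (1,7)
Step 2: enter (1,7), '.' pass, move left to (1,6)
Step 3: enter (1,6), '.' pass, move left to (1,5)
Step 4: enter (1,5), '.' pass, move left to (1,4)
Step 5: enter (1,4), '.' pass, move left to (1,3)
Step 6: enter (1,3), '.' pass, move left to (1,2)
Step 7: enter (1,2), '.' pass, move left to (1,1)
Step 8: enter (1,1), '\' deflects left->up, move up to (0,1)
Step 9: enter (0,1), '.' pass, move up to (-1,1)
Step 10: at (-1,1) — EXIT via top edge, pos 1

Answer: top 1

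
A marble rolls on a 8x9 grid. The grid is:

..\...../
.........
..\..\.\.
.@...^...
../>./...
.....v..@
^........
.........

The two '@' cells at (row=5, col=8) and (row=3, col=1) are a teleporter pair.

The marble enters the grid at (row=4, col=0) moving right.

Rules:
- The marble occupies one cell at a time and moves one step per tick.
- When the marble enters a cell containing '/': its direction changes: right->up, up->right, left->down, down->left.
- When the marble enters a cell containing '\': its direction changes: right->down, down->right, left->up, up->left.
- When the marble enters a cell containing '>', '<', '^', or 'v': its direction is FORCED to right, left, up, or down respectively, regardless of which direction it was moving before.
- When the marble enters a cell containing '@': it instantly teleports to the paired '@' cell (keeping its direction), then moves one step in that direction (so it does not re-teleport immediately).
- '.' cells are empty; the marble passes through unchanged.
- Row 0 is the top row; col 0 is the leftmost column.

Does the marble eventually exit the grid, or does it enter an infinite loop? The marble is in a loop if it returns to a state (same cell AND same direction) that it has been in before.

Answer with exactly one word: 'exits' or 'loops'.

Answer: exits

Derivation:
Step 1: enter (4,0), '.' pass, move right to (4,1)
Step 2: enter (4,1), '.' pass, move right to (4,2)
Step 3: enter (4,2), '/' deflects right->up, move up to (3,2)
Step 4: enter (3,2), '.' pass, move up to (2,2)
Step 5: enter (2,2), '\' deflects up->left, move left to (2,1)
Step 6: enter (2,1), '.' pass, move left to (2,0)
Step 7: enter (2,0), '.' pass, move left to (2,-1)
Step 8: at (2,-1) — EXIT via left edge, pos 2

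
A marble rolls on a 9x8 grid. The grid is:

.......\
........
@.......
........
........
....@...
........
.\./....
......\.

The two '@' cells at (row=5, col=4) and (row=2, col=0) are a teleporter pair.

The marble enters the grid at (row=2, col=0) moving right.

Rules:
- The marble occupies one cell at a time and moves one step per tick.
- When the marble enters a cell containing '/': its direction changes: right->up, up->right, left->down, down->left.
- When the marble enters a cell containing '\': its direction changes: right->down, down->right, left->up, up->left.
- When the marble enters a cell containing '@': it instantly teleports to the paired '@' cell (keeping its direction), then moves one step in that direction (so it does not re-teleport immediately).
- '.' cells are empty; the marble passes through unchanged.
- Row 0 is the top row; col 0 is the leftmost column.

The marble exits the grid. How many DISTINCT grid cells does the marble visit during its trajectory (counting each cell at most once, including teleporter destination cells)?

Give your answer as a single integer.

Answer: 5

Derivation:
Step 1: enter (2,0), '@' teleport (2,0)->(5,4), also enter (5,4), move right to (5,5)
Step 2: enter (5,5), '.' pass, move right to (5,6)
Step 3: enter (5,6), '.' pass, move right to (5,7)
Step 4: enter (5,7), '.' pass, move right to (5,8)
Step 5: at (5,8) — EXIT via right edge, pos 5
Distinct cells visited: 5 (path length 5)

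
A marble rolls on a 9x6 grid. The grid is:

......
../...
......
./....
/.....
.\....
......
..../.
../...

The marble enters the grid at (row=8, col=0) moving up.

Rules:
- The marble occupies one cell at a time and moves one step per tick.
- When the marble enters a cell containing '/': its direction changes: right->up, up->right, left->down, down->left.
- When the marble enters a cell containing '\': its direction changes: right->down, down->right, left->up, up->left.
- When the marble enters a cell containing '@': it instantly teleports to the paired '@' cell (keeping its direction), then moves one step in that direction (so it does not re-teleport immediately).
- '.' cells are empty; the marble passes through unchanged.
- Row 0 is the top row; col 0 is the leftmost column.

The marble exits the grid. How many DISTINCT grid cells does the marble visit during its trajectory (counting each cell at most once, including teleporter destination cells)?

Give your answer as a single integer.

Step 1: enter (8,0), '.' pass, move up to (7,0)
Step 2: enter (7,0), '.' pass, move up to (6,0)
Step 3: enter (6,0), '.' pass, move up to (5,0)
Step 4: enter (5,0), '.' pass, move up to (4,0)
Step 5: enter (4,0), '/' deflects up->right, move right to (4,1)
Step 6: enter (4,1), '.' pass, move right to (4,2)
Step 7: enter (4,2), '.' pass, move right to (4,3)
Step 8: enter (4,3), '.' pass, move right to (4,4)
Step 9: enter (4,4), '.' pass, move right to (4,5)
Step 10: enter (4,5), '.' pass, move right to (4,6)
Step 11: at (4,6) — EXIT via right edge, pos 4
Distinct cells visited: 10 (path length 10)

Answer: 10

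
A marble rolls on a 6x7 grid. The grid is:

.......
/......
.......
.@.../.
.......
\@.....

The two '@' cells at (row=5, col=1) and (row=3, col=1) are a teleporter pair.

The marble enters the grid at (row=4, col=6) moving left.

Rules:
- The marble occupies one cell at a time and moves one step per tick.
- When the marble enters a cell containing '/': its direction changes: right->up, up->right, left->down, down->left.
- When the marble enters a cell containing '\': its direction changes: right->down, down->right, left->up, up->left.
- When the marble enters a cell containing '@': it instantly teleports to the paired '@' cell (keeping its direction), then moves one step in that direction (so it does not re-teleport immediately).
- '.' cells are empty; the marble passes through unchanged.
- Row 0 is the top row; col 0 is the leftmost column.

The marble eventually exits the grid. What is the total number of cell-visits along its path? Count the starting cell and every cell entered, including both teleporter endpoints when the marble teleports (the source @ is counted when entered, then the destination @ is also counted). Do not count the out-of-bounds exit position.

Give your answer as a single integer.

Answer: 7

Derivation:
Step 1: enter (4,6), '.' pass, move left to (4,5)
Step 2: enter (4,5), '.' pass, move left to (4,4)
Step 3: enter (4,4), '.' pass, move left to (4,3)
Step 4: enter (4,3), '.' pass, move left to (4,2)
Step 5: enter (4,2), '.' pass, move left to (4,1)
Step 6: enter (4,1), '.' pass, move left to (4,0)
Step 7: enter (4,0), '.' pass, move left to (4,-1)
Step 8: at (4,-1) — EXIT via left edge, pos 4
Path length (cell visits): 7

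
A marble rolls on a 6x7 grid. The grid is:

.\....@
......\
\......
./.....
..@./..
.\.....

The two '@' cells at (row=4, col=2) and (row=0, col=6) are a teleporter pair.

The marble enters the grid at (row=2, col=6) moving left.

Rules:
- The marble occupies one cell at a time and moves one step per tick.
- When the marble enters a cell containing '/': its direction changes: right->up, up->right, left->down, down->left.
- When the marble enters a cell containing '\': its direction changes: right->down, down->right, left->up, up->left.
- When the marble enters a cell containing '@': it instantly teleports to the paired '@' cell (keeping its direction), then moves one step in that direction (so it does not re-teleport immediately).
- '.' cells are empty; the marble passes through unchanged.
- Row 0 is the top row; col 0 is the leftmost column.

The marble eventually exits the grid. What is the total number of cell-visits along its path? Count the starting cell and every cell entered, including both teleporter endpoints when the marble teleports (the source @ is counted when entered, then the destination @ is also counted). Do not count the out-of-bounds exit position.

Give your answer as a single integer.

Step 1: enter (2,6), '.' pass, move left to (2,5)
Step 2: enter (2,5), '.' pass, move left to (2,4)
Step 3: enter (2,4), '.' pass, move left to (2,3)
Step 4: enter (2,3), '.' pass, move left to (2,2)
Step 5: enter (2,2), '.' pass, move left to (2,1)
Step 6: enter (2,1), '.' pass, move left to (2,0)
Step 7: enter (2,0), '\' deflects left->up, move up to (1,0)
Step 8: enter (1,0), '.' pass, move up to (0,0)
Step 9: enter (0,0), '.' pass, move up to (-1,0)
Step 10: at (-1,0) — EXIT via top edge, pos 0
Path length (cell visits): 9

Answer: 9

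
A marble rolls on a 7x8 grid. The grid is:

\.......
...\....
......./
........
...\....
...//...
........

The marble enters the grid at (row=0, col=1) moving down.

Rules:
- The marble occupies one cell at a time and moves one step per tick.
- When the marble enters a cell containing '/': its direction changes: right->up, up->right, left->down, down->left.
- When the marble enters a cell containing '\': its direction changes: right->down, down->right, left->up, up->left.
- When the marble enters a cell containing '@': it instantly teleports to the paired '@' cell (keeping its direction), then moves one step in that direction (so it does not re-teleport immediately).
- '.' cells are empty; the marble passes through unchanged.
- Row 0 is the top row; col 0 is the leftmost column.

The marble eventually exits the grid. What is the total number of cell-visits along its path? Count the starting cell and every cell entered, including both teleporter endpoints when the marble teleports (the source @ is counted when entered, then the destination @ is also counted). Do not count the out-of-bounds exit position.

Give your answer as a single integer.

Answer: 7

Derivation:
Step 1: enter (0,1), '.' pass, move down to (1,1)
Step 2: enter (1,1), '.' pass, move down to (2,1)
Step 3: enter (2,1), '.' pass, move down to (3,1)
Step 4: enter (3,1), '.' pass, move down to (4,1)
Step 5: enter (4,1), '.' pass, move down to (5,1)
Step 6: enter (5,1), '.' pass, move down to (6,1)
Step 7: enter (6,1), '.' pass, move down to (7,1)
Step 8: at (7,1) — EXIT via bottom edge, pos 1
Path length (cell visits): 7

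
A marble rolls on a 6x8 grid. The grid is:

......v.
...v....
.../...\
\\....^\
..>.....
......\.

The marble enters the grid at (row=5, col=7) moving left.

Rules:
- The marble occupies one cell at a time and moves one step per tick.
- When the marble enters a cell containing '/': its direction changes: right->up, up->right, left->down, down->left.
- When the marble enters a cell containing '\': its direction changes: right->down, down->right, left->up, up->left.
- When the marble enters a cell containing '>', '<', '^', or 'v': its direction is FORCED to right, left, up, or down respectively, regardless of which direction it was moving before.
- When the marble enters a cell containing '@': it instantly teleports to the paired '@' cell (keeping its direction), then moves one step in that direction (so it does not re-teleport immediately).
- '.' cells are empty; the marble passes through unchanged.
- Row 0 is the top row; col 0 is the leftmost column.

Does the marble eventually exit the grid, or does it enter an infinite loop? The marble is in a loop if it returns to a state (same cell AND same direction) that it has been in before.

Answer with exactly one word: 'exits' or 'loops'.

Answer: loops

Derivation:
Step 1: enter (5,7), '.' pass, move left to (5,6)
Step 2: enter (5,6), '\' deflects left->up, move up to (4,6)
Step 3: enter (4,6), '.' pass, move up to (3,6)
Step 4: enter (3,6), '^' forces up->up, move up to (2,6)
Step 5: enter (2,6), '.' pass, move up to (1,6)
Step 6: enter (1,6), '.' pass, move up to (0,6)
Step 7: enter (0,6), 'v' forces up->down, move down to (1,6)
Step 8: enter (1,6), '.' pass, move down to (2,6)
Step 9: enter (2,6), '.' pass, move down to (3,6)
Step 10: enter (3,6), '^' forces down->up, move up to (2,6)
Step 11: at (2,6) dir=up — LOOP DETECTED (seen before)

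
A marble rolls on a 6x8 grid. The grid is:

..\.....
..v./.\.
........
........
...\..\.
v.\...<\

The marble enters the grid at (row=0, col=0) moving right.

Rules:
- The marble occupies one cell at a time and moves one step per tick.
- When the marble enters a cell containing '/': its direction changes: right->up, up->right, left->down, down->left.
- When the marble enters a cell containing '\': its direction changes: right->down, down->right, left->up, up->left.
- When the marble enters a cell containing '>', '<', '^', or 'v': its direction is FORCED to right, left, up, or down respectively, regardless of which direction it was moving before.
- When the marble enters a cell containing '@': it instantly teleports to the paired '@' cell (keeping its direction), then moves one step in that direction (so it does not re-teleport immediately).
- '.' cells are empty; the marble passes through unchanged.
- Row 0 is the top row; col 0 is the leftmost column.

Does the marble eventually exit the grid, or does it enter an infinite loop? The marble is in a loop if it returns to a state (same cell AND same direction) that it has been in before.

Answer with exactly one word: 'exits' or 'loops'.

Answer: loops

Derivation:
Step 1: enter (0,0), '.' pass, move right to (0,1)
Step 2: enter (0,1), '.' pass, move right to (0,2)
Step 3: enter (0,2), '\' deflects right->down, move down to (1,2)
Step 4: enter (1,2), 'v' forces down->down, move down to (2,2)
Step 5: enter (2,2), '.' pass, move down to (3,2)
Step 6: enter (3,2), '.' pass, move down to (4,2)
Step 7: enter (4,2), '.' pass, move down to (5,2)
Step 8: enter (5,2), '\' deflects down->right, move right to (5,3)
Step 9: enter (5,3), '.' pass, move right to (5,4)
Step 10: enter (5,4), '.' pass, move right to (5,5)
Step 11: enter (5,5), '.' pass, move right to (5,6)
Step 12: enter (5,6), '<' forces right->left, move left to (5,5)
Step 13: enter (5,5), '.' pass, move left to (5,4)
Step 14: enter (5,4), '.' pass, move left to (5,3)
Step 15: enter (5,3), '.' pass, move left to (5,2)
Step 16: enter (5,2), '\' deflects left->up, move up to (4,2)
Step 17: enter (4,2), '.' pass, move up to (3,2)
Step 18: enter (3,2), '.' pass, move up to (2,2)
Step 19: enter (2,2), '.' pass, move up to (1,2)
Step 20: enter (1,2), 'v' forces up->down, move down to (2,2)
Step 21: at (2,2) dir=down — LOOP DETECTED (seen before)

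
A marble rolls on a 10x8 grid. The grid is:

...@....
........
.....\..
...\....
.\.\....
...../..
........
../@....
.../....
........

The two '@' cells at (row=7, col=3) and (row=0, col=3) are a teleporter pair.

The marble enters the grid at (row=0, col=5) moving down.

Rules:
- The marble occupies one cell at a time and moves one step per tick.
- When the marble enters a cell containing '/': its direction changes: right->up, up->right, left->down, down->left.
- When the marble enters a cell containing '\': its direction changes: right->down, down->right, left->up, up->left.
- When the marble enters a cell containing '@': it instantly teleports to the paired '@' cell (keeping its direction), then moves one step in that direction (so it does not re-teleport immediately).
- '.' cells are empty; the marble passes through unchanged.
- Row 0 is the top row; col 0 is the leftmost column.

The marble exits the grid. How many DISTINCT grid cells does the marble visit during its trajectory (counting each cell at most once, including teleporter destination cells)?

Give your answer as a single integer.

Step 1: enter (0,5), '.' pass, move down to (1,5)
Step 2: enter (1,5), '.' pass, move down to (2,5)
Step 3: enter (2,5), '\' deflects down->right, move right to (2,6)
Step 4: enter (2,6), '.' pass, move right to (2,7)
Step 5: enter (2,7), '.' pass, move right to (2,8)
Step 6: at (2,8) — EXIT via right edge, pos 2
Distinct cells visited: 5 (path length 5)

Answer: 5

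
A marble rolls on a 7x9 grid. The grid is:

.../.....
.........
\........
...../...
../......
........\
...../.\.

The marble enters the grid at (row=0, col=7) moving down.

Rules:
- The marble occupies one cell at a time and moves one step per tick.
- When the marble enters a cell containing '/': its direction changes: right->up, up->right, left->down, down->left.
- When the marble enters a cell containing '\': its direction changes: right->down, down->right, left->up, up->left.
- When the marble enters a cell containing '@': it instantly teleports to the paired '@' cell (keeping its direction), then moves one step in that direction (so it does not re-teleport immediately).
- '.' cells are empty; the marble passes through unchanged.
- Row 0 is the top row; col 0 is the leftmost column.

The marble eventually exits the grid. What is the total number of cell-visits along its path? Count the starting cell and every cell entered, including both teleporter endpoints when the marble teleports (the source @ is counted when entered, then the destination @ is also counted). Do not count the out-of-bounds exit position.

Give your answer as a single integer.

Step 1: enter (0,7), '.' pass, move down to (1,7)
Step 2: enter (1,7), '.' pass, move down to (2,7)
Step 3: enter (2,7), '.' pass, move down to (3,7)
Step 4: enter (3,7), '.' pass, move down to (4,7)
Step 5: enter (4,7), '.' pass, move down to (5,7)
Step 6: enter (5,7), '.' pass, move down to (6,7)
Step 7: enter (6,7), '\' deflects down->right, move right to (6,8)
Step 8: enter (6,8), '.' pass, move right to (6,9)
Step 9: at (6,9) — EXIT via right edge, pos 6
Path length (cell visits): 8

Answer: 8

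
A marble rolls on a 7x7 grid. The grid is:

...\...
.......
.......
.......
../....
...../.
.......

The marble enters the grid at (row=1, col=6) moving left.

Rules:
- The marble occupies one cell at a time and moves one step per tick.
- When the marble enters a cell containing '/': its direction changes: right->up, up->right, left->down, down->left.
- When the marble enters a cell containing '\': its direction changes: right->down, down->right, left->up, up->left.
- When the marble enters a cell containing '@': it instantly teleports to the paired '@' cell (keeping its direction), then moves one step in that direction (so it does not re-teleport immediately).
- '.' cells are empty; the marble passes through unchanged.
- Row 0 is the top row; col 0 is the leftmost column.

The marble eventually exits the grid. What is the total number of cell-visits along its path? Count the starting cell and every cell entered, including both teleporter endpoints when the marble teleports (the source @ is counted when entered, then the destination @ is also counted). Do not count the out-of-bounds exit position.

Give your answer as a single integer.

Answer: 7

Derivation:
Step 1: enter (1,6), '.' pass, move left to (1,5)
Step 2: enter (1,5), '.' pass, move left to (1,4)
Step 3: enter (1,4), '.' pass, move left to (1,3)
Step 4: enter (1,3), '.' pass, move left to (1,2)
Step 5: enter (1,2), '.' pass, move left to (1,1)
Step 6: enter (1,1), '.' pass, move left to (1,0)
Step 7: enter (1,0), '.' pass, move left to (1,-1)
Step 8: at (1,-1) — EXIT via left edge, pos 1
Path length (cell visits): 7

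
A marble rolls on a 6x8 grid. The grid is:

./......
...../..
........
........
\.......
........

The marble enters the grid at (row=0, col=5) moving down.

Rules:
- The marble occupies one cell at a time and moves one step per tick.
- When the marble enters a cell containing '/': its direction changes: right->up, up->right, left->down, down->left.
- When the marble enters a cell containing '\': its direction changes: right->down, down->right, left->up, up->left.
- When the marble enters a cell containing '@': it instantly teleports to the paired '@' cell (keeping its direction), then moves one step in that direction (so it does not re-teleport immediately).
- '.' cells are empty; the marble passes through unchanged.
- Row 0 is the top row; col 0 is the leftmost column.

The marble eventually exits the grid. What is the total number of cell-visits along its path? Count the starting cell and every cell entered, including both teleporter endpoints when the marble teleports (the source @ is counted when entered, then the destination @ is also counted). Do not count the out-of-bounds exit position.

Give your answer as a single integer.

Step 1: enter (0,5), '.' pass, move down to (1,5)
Step 2: enter (1,5), '/' deflects down->left, move left to (1,4)
Step 3: enter (1,4), '.' pass, move left to (1,3)
Step 4: enter (1,3), '.' pass, move left to (1,2)
Step 5: enter (1,2), '.' pass, move left to (1,1)
Step 6: enter (1,1), '.' pass, move left to (1,0)
Step 7: enter (1,0), '.' pass, move left to (1,-1)
Step 8: at (1,-1) — EXIT via left edge, pos 1
Path length (cell visits): 7

Answer: 7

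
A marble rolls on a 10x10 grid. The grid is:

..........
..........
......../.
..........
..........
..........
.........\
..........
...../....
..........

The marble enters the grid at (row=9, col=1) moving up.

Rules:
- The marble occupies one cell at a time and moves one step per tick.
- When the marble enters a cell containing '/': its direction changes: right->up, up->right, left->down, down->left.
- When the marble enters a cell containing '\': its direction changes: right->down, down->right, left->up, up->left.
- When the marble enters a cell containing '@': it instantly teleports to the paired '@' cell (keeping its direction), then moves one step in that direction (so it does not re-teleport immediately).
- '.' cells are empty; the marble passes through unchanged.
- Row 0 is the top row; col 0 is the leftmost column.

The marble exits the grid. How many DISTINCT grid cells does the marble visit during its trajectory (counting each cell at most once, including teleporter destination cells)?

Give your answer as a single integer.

Step 1: enter (9,1), '.' pass, move up to (8,1)
Step 2: enter (8,1), '.' pass, move up to (7,1)
Step 3: enter (7,1), '.' pass, move up to (6,1)
Step 4: enter (6,1), '.' pass, move up to (5,1)
Step 5: enter (5,1), '.' pass, move up to (4,1)
Step 6: enter (4,1), '.' pass, move up to (3,1)
Step 7: enter (3,1), '.' pass, move up to (2,1)
Step 8: enter (2,1), '.' pass, move up to (1,1)
Step 9: enter (1,1), '.' pass, move up to (0,1)
Step 10: enter (0,1), '.' pass, move up to (-1,1)
Step 11: at (-1,1) — EXIT via top edge, pos 1
Distinct cells visited: 10 (path length 10)

Answer: 10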